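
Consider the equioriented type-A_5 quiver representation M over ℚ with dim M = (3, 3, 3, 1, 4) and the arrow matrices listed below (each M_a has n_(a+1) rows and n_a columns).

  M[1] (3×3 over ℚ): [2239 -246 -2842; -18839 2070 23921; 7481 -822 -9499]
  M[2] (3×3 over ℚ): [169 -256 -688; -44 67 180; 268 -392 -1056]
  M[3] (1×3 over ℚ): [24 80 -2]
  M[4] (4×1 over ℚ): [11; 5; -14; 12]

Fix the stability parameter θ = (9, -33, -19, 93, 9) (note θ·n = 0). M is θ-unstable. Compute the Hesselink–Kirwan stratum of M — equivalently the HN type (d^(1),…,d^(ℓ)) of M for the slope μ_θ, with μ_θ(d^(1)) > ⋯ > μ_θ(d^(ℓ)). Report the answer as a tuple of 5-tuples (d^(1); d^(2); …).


Barcode: M ≅ I[1,2], I[1,3]^2, I[3,5], I[5,5]^3. HN layers by μ_θ (5 steps, strictly decreasing):
  μ^(1)=51; μ^(2)=9; μ^(3)=-12; μ^(4)=-43/3; μ^(5)=-19

((0, 0, 0, 1, 1); (0, 0, 0, 0, 3); (1, 1, 0, 0, 0); (2, 2, 2, 0, 0); (0, 0, 1, 0, 0))


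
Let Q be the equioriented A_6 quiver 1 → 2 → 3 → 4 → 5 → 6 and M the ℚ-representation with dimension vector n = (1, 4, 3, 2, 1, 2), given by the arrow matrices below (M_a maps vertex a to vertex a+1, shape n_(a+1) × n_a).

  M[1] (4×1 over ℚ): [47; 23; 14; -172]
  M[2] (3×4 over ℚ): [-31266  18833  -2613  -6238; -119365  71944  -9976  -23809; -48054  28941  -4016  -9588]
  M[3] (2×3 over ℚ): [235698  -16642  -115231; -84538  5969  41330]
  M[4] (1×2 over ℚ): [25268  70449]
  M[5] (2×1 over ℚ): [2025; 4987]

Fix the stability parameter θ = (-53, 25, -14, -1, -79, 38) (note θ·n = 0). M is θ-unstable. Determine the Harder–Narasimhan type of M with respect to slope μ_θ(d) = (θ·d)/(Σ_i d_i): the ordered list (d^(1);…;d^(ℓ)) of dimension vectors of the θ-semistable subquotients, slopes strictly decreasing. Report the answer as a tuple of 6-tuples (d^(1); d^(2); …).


Via rank(M_{q-1}∘⋯∘M_p): M ≅ I[1,6], I[2,2], I[2,3], I[2,4], I[6,6].
μ_θ-semistable layers: μ^(1)=38; μ^(2)=25; μ^(3)=11/2; μ^(4)=10/3; μ^(5)=-69/4; μ^(6)=-53

((0, 0, 0, 0, 0, 2); (0, 1, 0, 0, 0, 0); (0, 1, 1, 0, 0, 0); (0, 1, 1, 1, 0, 0); (0, 1, 1, 1, 1, 0); (1, 0, 0, 0, 0, 0))


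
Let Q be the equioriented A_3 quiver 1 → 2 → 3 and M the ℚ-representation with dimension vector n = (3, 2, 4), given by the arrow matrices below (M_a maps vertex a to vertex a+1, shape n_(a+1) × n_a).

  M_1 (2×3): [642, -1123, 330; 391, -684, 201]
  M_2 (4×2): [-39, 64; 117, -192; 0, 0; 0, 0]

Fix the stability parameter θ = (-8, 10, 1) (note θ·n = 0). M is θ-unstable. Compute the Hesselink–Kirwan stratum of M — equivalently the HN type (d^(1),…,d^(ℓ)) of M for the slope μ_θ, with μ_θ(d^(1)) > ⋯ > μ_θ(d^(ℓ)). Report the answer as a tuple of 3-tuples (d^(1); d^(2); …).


Barcode: M ≅ I[1,1], I[1,2], I[1,3], I[3,3]^3. HN layers by μ_θ (4 steps, strictly decreasing):
  μ^(1)=10; μ^(2)=11/2; μ^(3)=1; μ^(4)=-8

((0, 1, 0); (0, 1, 1); (0, 0, 3); (3, 0, 0))


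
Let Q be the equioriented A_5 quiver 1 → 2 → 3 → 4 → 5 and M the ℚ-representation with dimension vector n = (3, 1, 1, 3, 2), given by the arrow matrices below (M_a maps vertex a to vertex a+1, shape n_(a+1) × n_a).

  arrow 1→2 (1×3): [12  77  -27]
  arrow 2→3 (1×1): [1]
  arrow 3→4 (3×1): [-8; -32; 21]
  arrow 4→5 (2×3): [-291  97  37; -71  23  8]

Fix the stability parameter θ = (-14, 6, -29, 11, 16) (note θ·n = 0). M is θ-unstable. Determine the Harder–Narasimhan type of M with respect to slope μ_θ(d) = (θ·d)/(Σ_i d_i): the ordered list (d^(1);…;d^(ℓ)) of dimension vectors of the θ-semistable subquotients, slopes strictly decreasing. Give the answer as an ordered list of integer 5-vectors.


Interval decomposition of M: I[1,1]^2, I[1,5], I[4,4], I[4,5].
HN type (ℓ=4): μ^(1)=16; μ^(2)=11; μ^(3)=-23/2; μ^(4)=-14

((0, 0, 0, 0, 2); (0, 0, 0, 3, 0); (0, 1, 1, 0, 0); (3, 0, 0, 0, 0))


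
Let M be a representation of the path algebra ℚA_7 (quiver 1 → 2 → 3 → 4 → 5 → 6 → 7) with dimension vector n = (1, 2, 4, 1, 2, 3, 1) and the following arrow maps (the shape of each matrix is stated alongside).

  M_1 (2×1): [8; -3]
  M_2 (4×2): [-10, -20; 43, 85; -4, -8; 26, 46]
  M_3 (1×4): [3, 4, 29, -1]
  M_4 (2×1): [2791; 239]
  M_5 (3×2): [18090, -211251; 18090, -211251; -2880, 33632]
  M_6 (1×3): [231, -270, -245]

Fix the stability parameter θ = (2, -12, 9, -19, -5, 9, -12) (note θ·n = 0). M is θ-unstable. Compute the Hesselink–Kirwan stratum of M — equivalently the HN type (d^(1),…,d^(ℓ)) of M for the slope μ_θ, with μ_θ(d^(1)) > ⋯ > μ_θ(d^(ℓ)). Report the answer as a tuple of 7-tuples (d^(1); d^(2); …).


Barcode: M ≅ I[1,7], I[2,3], I[3,3]^2, I[5,5], I[6,6]^2. HN layers by μ_θ (4 steps, strictly decreasing):
  μ^(1)=9; μ^(2)=-3/2; μ^(3)=-5; μ^(4)=-12

((0, 0, 3, 0, 0, 2, 0); (0, 0, 0, 0, 0, 1, 1); (1, 1, 1, 1, 2, 0, 0); (0, 1, 0, 0, 0, 0, 0))


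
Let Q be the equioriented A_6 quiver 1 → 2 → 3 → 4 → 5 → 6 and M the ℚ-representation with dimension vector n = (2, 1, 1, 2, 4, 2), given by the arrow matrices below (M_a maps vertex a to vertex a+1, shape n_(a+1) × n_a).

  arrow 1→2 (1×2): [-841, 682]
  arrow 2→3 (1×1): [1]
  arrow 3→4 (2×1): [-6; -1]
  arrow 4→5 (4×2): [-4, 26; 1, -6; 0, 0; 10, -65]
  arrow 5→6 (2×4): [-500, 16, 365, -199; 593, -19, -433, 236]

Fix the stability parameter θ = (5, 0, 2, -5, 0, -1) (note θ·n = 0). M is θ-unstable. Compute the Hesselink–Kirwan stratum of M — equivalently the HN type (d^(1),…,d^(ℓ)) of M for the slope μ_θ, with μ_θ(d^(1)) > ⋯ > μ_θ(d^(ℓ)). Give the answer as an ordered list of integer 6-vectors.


Via rank(M_{q-1}∘⋯∘M_p): M ≅ I[1,1], I[1,6], I[4,6], I[5,5]^2.
μ_θ-semistable layers: μ^(1)=5; μ^(2)=1/6; μ^(3)=0; μ^(4)=-1/2; μ^(5)=-5

((1, 0, 0, 0, 0, 0); (1, 1, 1, 1, 1, 1); (0, 0, 0, 0, 2, 0); (0, 0, 0, 0, 1, 1); (0, 0, 0, 1, 0, 0))


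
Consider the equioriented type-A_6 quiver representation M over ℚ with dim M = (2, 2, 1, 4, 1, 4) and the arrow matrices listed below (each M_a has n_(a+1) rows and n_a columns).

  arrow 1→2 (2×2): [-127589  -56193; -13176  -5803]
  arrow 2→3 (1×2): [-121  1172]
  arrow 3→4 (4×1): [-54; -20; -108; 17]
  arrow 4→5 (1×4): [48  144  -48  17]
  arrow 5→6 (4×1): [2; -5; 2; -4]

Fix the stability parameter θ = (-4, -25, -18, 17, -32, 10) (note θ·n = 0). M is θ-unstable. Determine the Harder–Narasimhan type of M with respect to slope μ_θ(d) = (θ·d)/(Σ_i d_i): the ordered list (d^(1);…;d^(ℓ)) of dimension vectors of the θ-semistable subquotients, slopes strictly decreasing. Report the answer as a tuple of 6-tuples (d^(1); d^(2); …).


Via rank(M_{q-1}∘⋯∘M_p): M ≅ I[1,2], I[1,6], I[4,4]^3, I[6,6]^3.
μ_θ-semistable layers: μ^(1)=17; μ^(2)=10; μ^(3)=-15/2; μ^(4)=-29/2; μ^(5)=-47/3

((0, 0, 0, 3, 0, 0); (0, 0, 0, 0, 0, 4); (0, 0, 0, 1, 1, 0); (1, 1, 0, 0, 0, 0); (1, 1, 1, 0, 0, 0))


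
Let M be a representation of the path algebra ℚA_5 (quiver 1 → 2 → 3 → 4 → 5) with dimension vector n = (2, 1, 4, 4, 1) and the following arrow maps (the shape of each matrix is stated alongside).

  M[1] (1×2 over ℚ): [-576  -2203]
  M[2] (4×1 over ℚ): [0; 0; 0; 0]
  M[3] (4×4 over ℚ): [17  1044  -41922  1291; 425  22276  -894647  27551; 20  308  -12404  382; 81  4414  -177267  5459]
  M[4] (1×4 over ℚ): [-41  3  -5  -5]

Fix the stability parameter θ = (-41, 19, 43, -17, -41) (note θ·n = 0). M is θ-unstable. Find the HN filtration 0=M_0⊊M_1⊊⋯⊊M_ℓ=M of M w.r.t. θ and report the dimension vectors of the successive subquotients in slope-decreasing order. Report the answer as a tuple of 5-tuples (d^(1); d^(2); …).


Via rank(M_{q-1}∘⋯∘M_p): M ≅ I[1,1], I[1,2], I[3,4]^3, I[3,5].
μ_θ-semistable layers: μ^(1)=19; μ^(2)=13; μ^(3)=-5; μ^(4)=-41

((0, 1, 0, 0, 0); (0, 0, 3, 3, 0); (0, 0, 1, 1, 1); (2, 0, 0, 0, 0))


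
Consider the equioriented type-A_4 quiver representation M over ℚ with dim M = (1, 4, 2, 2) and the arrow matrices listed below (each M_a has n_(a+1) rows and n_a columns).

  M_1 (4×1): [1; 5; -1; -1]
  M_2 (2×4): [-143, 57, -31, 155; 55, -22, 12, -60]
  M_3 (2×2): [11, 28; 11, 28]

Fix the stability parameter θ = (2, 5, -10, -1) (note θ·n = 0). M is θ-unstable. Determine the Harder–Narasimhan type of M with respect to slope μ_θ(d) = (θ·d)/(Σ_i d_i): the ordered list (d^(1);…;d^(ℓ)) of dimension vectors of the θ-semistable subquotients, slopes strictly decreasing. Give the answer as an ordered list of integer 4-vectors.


Interval decomposition of M: I[1,4], I[2,2]^2, I[2,3], I[4,4].
HN type (ℓ=3): μ^(1)=5; μ^(2)=-1; μ^(3)=-5/2

((0, 2, 0, 0); (1, 1, 1, 2); (0, 1, 1, 0))


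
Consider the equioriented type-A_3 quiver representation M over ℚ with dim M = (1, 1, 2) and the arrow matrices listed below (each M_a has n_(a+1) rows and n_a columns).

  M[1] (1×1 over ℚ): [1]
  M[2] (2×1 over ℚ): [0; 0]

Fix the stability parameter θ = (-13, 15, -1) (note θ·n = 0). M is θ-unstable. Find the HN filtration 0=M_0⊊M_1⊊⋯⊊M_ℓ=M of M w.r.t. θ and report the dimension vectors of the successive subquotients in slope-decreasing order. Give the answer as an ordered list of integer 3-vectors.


Barcode: M ≅ I[1,2], I[3,3]^2. HN layers by μ_θ (3 steps, strictly decreasing):
  μ^(1)=15; μ^(2)=-1; μ^(3)=-13

((0, 1, 0); (0, 0, 2); (1, 0, 0))


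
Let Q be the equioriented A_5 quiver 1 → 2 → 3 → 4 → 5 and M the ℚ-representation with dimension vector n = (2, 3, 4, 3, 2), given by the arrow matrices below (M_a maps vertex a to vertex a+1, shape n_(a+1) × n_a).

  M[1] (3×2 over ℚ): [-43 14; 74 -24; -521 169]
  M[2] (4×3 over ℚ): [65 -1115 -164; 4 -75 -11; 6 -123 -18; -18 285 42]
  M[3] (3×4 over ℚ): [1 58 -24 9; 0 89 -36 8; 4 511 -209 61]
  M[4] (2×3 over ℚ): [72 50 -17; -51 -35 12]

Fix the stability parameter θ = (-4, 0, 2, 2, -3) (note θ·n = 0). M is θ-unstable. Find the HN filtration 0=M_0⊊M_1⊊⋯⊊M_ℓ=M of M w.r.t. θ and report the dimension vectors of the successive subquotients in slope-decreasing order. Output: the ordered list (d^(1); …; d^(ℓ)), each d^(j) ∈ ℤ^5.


Via rank(M_{q-1}∘⋯∘M_p): M ≅ I[1,5]^2, I[2,3], I[3,4].
μ_θ-semistable layers: μ^(1)=2; μ^(2)=1/3; μ^(3)=0; μ^(4)=-4

((0, 0, 2, 1, 0); (0, 0, 2, 2, 2); (0, 3, 0, 0, 0); (2, 0, 0, 0, 0))


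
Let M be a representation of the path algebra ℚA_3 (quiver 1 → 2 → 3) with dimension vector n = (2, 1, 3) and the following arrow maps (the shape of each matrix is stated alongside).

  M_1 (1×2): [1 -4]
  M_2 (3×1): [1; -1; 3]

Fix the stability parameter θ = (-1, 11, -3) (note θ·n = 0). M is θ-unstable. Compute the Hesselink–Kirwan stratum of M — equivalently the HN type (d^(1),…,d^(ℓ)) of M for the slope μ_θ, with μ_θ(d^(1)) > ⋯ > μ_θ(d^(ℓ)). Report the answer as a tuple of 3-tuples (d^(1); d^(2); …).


Barcode: M ≅ I[1,1], I[1,3], I[3,3]^2. HN layers by μ_θ (3 steps, strictly decreasing):
  μ^(1)=4; μ^(2)=-1; μ^(3)=-3

((0, 1, 1); (2, 0, 0); (0, 0, 2))


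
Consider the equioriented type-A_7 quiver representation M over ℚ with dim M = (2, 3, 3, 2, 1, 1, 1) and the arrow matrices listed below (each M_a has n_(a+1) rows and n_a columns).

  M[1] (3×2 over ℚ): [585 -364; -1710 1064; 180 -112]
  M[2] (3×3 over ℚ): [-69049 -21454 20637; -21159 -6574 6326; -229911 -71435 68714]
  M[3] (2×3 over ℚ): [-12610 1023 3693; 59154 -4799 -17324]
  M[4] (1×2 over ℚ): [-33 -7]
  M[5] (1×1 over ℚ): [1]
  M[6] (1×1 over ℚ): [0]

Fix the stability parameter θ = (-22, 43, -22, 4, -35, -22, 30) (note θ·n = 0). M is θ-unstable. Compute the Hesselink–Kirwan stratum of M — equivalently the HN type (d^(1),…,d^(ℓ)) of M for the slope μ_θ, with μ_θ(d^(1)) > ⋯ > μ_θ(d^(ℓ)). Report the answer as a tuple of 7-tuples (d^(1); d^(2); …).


Via rank(M_{q-1}∘⋯∘M_p): M ≅ I[1,1], I[1,6], I[2,3], I[2,4], I[7,7].
μ_θ-semistable layers: μ^(1)=30; μ^(2)=21/2; μ^(3)=25/3; μ^(4)=-32/5; μ^(5)=-22

((0, 0, 0, 0, 0, 0, 1); (0, 1, 1, 0, 0, 0, 0); (0, 1, 1, 1, 0, 0, 0); (0, 1, 1, 1, 1, 1, 0); (2, 0, 0, 0, 0, 0, 0))


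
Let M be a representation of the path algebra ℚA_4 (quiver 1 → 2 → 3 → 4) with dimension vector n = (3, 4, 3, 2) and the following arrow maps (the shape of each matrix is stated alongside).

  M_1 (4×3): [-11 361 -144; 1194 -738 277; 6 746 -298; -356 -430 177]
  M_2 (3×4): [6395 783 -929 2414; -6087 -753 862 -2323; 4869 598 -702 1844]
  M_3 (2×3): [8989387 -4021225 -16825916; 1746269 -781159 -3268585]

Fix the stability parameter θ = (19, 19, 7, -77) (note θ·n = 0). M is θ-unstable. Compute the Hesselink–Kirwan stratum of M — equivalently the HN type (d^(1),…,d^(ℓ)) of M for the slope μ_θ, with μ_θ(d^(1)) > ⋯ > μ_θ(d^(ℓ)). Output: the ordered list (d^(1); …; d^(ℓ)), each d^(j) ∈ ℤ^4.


Interval decomposition of M: I[1,3], I[1,4]^2, I[2,2].
HN type (ℓ=3): μ^(1)=19; μ^(2)=15; μ^(3)=-8

((0, 1, 0, 0); (1, 1, 1, 0); (2, 2, 2, 2))


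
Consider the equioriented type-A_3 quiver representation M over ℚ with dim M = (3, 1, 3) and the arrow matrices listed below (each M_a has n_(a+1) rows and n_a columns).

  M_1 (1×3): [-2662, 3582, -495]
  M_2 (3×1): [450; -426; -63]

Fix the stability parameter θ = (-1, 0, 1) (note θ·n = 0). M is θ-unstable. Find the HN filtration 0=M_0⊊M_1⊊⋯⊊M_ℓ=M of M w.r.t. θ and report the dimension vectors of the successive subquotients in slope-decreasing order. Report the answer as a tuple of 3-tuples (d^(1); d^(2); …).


Interval decomposition of M: I[1,1]^2, I[1,3], I[3,3]^2.
HN type (ℓ=3): μ^(1)=1; μ^(2)=0; μ^(3)=-1

((0, 0, 3); (0, 1, 0); (3, 0, 0))


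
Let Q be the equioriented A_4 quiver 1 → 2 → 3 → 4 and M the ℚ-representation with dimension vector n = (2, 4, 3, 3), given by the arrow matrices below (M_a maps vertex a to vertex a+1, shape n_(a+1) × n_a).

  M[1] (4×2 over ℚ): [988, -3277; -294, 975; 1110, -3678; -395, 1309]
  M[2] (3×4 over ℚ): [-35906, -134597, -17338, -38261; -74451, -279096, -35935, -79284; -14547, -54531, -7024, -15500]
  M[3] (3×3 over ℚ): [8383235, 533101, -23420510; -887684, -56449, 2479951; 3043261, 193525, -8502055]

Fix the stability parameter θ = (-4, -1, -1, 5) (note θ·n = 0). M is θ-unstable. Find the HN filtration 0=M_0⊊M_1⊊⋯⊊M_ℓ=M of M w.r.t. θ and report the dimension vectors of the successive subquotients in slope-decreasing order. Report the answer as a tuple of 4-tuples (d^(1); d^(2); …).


Via rank(M_{q-1}∘⋯∘M_p): M ≅ I[1,4]^2, I[2,2], I[2,4].
μ_θ-semistable layers: μ^(1)=5; μ^(2)=-1; μ^(3)=-4

((0, 0, 0, 3); (0, 4, 3, 0); (2, 0, 0, 0))


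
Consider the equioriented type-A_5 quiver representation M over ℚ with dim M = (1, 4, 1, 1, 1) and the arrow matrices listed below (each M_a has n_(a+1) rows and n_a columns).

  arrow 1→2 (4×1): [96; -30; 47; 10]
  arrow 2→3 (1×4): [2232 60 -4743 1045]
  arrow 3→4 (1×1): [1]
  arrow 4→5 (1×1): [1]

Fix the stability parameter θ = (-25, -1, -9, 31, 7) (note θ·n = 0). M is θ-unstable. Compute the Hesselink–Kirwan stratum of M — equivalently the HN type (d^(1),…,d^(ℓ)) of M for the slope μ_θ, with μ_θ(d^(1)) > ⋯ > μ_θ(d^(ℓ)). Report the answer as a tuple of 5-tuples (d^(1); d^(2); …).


Barcode: M ≅ I[1,5], I[2,2]^3. HN layers by μ_θ (4 steps, strictly decreasing):
  μ^(1)=19; μ^(2)=-1; μ^(3)=-5; μ^(4)=-25

((0, 0, 0, 1, 1); (0, 3, 0, 0, 0); (0, 1, 1, 0, 0); (1, 0, 0, 0, 0))


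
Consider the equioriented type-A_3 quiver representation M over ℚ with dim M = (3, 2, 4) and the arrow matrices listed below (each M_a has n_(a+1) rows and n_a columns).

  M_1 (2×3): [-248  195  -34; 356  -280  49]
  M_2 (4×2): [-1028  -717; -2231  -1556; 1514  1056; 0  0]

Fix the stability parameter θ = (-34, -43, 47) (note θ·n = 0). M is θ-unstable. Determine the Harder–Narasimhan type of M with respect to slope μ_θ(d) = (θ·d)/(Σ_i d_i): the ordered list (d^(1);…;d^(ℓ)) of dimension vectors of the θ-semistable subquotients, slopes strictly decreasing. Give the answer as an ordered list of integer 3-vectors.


Barcode: M ≅ I[1,1], I[1,3]^2, I[3,3]^2. HN layers by μ_θ (3 steps, strictly decreasing):
  μ^(1)=47; μ^(2)=-34; μ^(3)=-77/2

((0, 0, 4); (1, 0, 0); (2, 2, 0))


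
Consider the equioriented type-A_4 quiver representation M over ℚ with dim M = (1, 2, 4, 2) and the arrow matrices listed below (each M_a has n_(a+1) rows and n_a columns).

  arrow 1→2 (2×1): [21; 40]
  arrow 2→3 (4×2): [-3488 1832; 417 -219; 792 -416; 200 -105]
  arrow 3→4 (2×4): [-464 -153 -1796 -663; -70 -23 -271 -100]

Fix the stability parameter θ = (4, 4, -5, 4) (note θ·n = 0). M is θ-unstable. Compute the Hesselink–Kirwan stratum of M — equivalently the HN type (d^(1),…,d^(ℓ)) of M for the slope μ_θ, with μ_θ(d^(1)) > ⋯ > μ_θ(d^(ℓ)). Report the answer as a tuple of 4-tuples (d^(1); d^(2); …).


Via rank(M_{q-1}∘⋯∘M_p): M ≅ I[1,4], I[2,4], I[3,3]^2.
μ_θ-semistable layers: μ^(1)=4; μ^(2)=1; μ^(3)=-1/2; μ^(4)=-5

((0, 0, 0, 2); (1, 1, 1, 0); (0, 1, 1, 0); (0, 0, 2, 0))


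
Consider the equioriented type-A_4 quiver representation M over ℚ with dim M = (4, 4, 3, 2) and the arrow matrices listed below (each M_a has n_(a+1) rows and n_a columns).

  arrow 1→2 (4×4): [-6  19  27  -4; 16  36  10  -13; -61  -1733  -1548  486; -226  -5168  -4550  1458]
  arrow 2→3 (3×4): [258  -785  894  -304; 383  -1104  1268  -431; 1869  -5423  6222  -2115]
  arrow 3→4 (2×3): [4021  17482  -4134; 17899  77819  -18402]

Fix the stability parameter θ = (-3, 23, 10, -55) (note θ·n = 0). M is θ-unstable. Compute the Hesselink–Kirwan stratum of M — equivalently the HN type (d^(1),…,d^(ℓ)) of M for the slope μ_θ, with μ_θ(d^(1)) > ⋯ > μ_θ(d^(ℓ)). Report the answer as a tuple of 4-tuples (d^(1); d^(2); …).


Interval decomposition of M: I[1,1], I[1,2], I[1,4]^2, I[2,3].
HN type (ℓ=4): μ^(1)=23; μ^(2)=33/2; μ^(3)=-3; μ^(4)=-25/4

((0, 1, 0, 0); (0, 1, 1, 0); (2, 0, 0, 0); (2, 2, 2, 2))


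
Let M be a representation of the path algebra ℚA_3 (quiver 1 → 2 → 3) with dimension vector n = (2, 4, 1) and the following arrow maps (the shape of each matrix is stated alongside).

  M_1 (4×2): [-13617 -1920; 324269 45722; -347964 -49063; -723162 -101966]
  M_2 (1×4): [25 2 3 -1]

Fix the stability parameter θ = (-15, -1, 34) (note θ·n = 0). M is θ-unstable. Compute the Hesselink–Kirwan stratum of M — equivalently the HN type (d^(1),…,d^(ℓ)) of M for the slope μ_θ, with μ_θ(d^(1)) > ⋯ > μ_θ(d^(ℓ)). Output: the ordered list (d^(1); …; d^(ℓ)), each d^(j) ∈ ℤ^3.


Via rank(M_{q-1}∘⋯∘M_p): M ≅ I[1,2], I[1,3], I[2,2]^2.
μ_θ-semistable layers: μ^(1)=34; μ^(2)=-1; μ^(3)=-15

((0, 0, 1); (0, 4, 0); (2, 0, 0))


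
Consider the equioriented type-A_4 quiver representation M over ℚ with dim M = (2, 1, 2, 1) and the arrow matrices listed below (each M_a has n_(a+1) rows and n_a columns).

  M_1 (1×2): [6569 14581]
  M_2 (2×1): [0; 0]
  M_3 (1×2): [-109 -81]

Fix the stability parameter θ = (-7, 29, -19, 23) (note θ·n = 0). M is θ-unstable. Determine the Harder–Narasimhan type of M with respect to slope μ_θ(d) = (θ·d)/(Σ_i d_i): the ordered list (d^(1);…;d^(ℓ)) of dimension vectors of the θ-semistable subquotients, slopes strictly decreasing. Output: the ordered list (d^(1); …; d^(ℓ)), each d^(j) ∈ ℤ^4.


Interval decomposition of M: I[1,1], I[1,2], I[3,3], I[3,4].
HN type (ℓ=4): μ^(1)=29; μ^(2)=23; μ^(3)=-7; μ^(4)=-19

((0, 1, 0, 0); (0, 0, 0, 1); (2, 0, 0, 0); (0, 0, 2, 0))


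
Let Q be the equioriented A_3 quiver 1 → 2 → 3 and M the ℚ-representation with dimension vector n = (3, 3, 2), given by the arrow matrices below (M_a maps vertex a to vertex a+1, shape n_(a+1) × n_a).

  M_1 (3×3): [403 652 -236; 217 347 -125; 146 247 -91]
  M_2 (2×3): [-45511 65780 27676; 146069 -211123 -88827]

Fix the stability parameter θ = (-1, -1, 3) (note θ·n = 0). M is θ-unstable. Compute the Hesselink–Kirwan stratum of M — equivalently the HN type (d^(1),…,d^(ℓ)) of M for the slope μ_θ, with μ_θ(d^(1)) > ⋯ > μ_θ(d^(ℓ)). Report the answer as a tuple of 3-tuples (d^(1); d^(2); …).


Barcode: M ≅ I[1,2], I[1,3]^2. HN layers by μ_θ (2 steps, strictly decreasing):
  μ^(1)=3; μ^(2)=-1

((0, 0, 2); (3, 3, 0))


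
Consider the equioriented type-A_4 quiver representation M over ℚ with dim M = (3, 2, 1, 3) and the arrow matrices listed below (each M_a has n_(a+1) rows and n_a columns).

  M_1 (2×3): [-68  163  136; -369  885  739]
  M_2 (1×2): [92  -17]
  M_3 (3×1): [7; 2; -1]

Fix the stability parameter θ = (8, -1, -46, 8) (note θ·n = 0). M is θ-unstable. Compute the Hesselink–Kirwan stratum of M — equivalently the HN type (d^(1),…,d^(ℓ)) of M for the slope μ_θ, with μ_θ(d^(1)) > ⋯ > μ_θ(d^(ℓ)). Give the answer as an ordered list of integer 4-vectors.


Via rank(M_{q-1}∘⋯∘M_p): M ≅ I[1,1], I[1,2], I[1,4], I[4,4]^2.
μ_θ-semistable layers: μ^(1)=8; μ^(2)=7/2; μ^(3)=-13

((1, 0, 0, 3); (1, 1, 0, 0); (1, 1, 1, 0))


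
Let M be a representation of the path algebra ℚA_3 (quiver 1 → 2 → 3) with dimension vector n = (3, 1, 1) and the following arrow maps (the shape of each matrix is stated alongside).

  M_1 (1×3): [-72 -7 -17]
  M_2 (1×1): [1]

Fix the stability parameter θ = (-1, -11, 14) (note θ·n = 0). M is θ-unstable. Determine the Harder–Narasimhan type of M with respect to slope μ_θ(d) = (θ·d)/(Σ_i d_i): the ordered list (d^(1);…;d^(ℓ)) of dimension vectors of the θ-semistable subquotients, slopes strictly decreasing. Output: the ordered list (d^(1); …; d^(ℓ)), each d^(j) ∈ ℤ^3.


Barcode: M ≅ I[1,1]^2, I[1,3]. HN layers by μ_θ (3 steps, strictly decreasing):
  μ^(1)=14; μ^(2)=-1; μ^(3)=-6

((0, 0, 1); (2, 0, 0); (1, 1, 0))


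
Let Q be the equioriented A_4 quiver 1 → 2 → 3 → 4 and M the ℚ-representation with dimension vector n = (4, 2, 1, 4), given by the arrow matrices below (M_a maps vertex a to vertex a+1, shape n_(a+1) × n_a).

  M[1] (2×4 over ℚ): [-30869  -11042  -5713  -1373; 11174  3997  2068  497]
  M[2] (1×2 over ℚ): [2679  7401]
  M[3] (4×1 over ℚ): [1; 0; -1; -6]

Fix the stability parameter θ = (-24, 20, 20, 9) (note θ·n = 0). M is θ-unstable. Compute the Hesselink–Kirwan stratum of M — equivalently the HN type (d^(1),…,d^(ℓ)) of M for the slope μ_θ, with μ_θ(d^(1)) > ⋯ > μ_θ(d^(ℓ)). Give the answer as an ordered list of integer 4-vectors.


Via rank(M_{q-1}∘⋯∘M_p): M ≅ I[1,1]^2, I[1,2], I[1,4], I[4,4]^3.
μ_θ-semistable layers: μ^(1)=20; μ^(2)=49/3; μ^(3)=9; μ^(4)=-24

((0, 1, 0, 0); (0, 1, 1, 1); (0, 0, 0, 3); (4, 0, 0, 0))


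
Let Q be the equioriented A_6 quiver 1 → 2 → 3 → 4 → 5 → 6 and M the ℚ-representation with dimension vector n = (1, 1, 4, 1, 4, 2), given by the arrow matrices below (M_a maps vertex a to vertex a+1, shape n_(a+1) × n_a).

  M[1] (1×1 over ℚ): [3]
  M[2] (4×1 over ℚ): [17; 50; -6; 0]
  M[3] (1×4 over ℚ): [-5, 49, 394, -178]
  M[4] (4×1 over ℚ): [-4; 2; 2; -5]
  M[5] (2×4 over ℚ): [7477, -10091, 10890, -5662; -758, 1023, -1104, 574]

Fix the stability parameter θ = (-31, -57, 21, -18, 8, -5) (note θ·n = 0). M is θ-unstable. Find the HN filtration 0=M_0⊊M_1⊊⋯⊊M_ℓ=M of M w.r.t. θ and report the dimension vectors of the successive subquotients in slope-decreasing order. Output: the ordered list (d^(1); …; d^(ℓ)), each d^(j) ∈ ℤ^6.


Via rank(M_{q-1}∘⋯∘M_p): M ≅ I[1,5], I[3,3]^3, I[5,5], I[5,6]^2.
μ_θ-semistable layers: μ^(1)=21; μ^(2)=8; μ^(3)=3/2; μ^(4)=-44

((0, 0, 3, 0, 0, 0); (0, 0, 0, 0, 2, 0); (0, 0, 1, 1, 2, 2); (1, 1, 0, 0, 0, 0))


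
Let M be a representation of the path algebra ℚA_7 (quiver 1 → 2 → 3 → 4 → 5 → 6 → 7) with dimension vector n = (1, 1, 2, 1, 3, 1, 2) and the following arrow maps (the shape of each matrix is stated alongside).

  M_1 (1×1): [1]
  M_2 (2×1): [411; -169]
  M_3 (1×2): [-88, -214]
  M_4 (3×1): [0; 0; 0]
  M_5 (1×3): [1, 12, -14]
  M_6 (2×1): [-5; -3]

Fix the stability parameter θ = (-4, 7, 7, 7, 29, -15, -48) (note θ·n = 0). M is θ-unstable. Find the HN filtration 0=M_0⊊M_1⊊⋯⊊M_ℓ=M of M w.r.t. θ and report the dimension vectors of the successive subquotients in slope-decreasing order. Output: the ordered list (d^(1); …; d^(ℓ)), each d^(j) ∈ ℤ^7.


Via rank(M_{q-1}∘⋯∘M_p): M ≅ I[1,4], I[3,3], I[5,5]^2, I[5,7], I[7,7].
μ_θ-semistable layers: μ^(1)=29; μ^(2)=7; μ^(3)=-4; μ^(4)=-34/3; μ^(5)=-48

((0, 0, 0, 0, 2, 0, 0); (0, 1, 2, 1, 0, 0, 0); (1, 0, 0, 0, 0, 0, 0); (0, 0, 0, 0, 1, 1, 1); (0, 0, 0, 0, 0, 0, 1))


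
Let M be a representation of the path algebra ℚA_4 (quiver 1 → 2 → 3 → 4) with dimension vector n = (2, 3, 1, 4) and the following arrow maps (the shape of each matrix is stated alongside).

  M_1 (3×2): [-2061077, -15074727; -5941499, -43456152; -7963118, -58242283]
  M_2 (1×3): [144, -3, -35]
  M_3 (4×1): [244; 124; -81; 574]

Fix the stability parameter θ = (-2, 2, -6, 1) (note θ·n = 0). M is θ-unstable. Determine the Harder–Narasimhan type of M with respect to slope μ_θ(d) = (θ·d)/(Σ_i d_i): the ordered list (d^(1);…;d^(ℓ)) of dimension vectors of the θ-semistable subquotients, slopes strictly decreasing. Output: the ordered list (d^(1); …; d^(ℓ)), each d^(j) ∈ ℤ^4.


Interval decomposition of M: I[1,2], I[1,4], I[2,2], I[4,4]^3.
HN type (ℓ=3): μ^(1)=2; μ^(2)=1; μ^(3)=-2

((0, 2, 0, 0); (0, 0, 0, 4); (2, 1, 1, 0))


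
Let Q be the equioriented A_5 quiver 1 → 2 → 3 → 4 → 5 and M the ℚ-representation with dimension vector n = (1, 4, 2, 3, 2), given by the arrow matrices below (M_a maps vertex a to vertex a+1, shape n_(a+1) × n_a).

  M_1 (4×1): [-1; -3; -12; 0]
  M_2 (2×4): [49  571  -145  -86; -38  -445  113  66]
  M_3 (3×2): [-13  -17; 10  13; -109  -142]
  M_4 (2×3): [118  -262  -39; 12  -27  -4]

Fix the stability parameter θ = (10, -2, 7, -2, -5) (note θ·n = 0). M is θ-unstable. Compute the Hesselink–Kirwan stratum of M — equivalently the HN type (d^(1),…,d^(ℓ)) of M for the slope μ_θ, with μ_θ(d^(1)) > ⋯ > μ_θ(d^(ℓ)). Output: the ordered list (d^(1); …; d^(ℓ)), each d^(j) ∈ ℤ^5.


Via rank(M_{q-1}∘⋯∘M_p): M ≅ I[1,5], I[2,2]^2, I[2,5], I[4,4].
μ_θ-semistable layers: μ^(1)=8/5; μ^(2)=0; μ^(3)=-2

((1, 1, 1, 1, 1); (0, 0, 1, 1, 1); (0, 3, 0, 1, 0))


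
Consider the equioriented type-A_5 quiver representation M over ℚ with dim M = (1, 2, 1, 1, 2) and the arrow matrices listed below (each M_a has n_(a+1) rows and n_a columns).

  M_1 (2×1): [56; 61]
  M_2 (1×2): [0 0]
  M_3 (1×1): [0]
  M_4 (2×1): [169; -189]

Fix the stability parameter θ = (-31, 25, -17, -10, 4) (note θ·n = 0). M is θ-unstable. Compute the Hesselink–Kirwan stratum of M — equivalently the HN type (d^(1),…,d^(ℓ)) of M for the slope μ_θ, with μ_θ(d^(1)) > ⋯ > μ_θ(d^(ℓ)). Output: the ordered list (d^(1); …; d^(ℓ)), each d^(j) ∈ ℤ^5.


Interval decomposition of M: I[1,2], I[2,2], I[3,3], I[4,5], I[5,5].
HN type (ℓ=5): μ^(1)=25; μ^(2)=4; μ^(3)=-10; μ^(4)=-17; μ^(5)=-31

((0, 2, 0, 0, 0); (0, 0, 0, 0, 2); (0, 0, 0, 1, 0); (0, 0, 1, 0, 0); (1, 0, 0, 0, 0))


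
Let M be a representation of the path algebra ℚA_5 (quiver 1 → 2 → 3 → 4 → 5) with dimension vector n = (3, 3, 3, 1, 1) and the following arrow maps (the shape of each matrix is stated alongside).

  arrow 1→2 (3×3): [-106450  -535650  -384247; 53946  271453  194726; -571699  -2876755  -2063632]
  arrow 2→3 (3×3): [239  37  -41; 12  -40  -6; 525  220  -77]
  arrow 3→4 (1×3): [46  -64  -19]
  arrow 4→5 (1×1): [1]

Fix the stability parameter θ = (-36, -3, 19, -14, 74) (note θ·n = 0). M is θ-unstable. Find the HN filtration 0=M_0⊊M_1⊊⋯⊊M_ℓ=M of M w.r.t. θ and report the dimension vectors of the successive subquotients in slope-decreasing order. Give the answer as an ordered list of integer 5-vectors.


Interval decomposition of M: I[1,3]^2, I[1,5].
HN type (ℓ=5): μ^(1)=74; μ^(2)=19; μ^(3)=5/2; μ^(4)=-3; μ^(5)=-36

((0, 0, 0, 0, 1); (0, 0, 2, 0, 0); (0, 0, 1, 1, 0); (0, 3, 0, 0, 0); (3, 0, 0, 0, 0))


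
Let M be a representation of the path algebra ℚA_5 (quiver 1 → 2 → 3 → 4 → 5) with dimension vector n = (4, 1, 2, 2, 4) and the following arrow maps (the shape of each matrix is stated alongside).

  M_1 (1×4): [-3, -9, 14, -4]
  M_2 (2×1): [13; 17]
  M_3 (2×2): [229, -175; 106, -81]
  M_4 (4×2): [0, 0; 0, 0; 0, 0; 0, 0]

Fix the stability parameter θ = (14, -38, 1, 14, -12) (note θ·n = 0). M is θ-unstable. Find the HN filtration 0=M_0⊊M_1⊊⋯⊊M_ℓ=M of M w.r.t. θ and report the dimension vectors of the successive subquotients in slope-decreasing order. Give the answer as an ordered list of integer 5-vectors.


Barcode: M ≅ I[1,1]^3, I[1,4], I[3,4], I[5,5]^4. HN layers by μ_θ (3 steps, strictly decreasing):
  μ^(1)=14; μ^(2)=1; μ^(3)=-12

((3, 0, 0, 2, 0); (0, 0, 2, 0, 0); (1, 1, 0, 0, 4))


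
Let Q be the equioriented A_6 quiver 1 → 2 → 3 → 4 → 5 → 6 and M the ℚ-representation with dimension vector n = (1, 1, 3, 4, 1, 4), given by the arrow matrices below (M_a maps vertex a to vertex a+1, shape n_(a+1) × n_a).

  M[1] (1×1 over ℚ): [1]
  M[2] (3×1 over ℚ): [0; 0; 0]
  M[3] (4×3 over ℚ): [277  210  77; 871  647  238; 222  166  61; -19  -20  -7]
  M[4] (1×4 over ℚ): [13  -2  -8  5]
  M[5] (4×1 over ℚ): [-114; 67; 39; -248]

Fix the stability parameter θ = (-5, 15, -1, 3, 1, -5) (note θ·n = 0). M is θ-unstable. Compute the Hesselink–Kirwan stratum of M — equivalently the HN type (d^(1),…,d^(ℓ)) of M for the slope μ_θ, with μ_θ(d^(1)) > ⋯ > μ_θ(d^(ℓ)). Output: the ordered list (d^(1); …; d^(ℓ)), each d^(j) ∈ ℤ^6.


Barcode: M ≅ I[1,2], I[3,4]^2, I[3,6], I[4,4], I[6,6]^3. HN layers by μ_θ (5 steps, strictly decreasing):
  μ^(1)=15; μ^(2)=3; μ^(3)=-1/3; μ^(4)=-1; μ^(5)=-5

((0, 1, 0, 0, 0, 0); (0, 0, 0, 3, 0, 0); (0, 0, 0, 1, 1, 1); (0, 0, 3, 0, 0, 0); (1, 0, 0, 0, 0, 3))


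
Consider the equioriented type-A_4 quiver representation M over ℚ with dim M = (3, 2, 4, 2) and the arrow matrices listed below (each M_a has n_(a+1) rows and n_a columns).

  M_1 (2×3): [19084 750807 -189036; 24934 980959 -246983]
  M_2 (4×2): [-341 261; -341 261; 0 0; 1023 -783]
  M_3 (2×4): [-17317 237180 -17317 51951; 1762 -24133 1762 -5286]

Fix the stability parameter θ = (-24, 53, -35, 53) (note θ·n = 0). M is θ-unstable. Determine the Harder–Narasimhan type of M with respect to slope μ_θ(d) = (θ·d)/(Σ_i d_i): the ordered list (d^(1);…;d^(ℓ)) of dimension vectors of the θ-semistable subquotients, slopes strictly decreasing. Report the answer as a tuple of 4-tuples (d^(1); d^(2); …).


Interval decomposition of M: I[1,1], I[1,2], I[1,4], I[3,3]^2, I[3,4].
HN type (ℓ=4): μ^(1)=53; μ^(2)=9; μ^(3)=-24; μ^(4)=-35

((0, 1, 0, 2); (0, 1, 1, 0); (3, 0, 0, 0); (0, 0, 3, 0))


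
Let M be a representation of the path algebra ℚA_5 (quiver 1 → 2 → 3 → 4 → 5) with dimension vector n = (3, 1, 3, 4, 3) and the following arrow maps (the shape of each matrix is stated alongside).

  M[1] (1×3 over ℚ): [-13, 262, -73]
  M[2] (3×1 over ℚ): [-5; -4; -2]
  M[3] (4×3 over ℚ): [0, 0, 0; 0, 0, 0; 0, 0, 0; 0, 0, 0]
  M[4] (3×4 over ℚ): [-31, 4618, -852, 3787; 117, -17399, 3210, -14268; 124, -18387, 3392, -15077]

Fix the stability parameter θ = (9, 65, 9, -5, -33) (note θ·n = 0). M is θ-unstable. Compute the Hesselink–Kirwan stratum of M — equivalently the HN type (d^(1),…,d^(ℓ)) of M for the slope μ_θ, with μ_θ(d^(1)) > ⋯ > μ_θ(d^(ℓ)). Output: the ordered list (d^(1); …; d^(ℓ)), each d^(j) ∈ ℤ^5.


Barcode: M ≅ I[1,1]^2, I[1,3], I[3,3]^2, I[4,4], I[4,5]^3. HN layers by μ_θ (4 steps, strictly decreasing):
  μ^(1)=37; μ^(2)=9; μ^(3)=-5; μ^(4)=-19

((0, 1, 1, 0, 0); (3, 0, 2, 0, 0); (0, 0, 0, 1, 0); (0, 0, 0, 3, 3))


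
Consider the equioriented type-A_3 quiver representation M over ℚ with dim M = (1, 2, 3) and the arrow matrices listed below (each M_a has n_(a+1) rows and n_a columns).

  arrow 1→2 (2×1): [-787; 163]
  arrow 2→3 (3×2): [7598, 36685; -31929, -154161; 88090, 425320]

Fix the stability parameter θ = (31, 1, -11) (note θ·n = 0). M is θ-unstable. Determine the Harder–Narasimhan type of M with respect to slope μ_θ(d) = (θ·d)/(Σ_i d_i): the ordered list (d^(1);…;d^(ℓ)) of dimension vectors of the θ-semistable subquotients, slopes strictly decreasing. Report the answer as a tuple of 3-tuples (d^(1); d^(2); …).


Barcode: M ≅ I[1,3], I[2,3], I[3,3]. HN layers by μ_θ (3 steps, strictly decreasing):
  μ^(1)=7; μ^(2)=-5; μ^(3)=-11

((1, 1, 1); (0, 1, 1); (0, 0, 1))


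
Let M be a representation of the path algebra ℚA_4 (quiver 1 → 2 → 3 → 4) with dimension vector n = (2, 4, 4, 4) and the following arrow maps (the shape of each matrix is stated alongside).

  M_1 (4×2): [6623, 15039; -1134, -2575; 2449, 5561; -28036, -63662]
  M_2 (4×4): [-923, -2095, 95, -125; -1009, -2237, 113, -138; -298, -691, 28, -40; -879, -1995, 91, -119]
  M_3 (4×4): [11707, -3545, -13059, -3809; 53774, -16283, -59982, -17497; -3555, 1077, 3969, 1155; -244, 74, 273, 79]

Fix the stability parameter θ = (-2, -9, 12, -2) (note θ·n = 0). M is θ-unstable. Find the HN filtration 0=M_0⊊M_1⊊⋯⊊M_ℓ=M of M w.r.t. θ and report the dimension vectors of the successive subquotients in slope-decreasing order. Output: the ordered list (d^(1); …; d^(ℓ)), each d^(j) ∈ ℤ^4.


Via rank(M_{q-1}∘⋯∘M_p): M ≅ I[1,2], I[1,3], I[2,4]^2, I[3,4], I[4,4].
μ_θ-semistable layers: μ^(1)=12; μ^(2)=5; μ^(3)=-2; μ^(4)=-11/2; μ^(5)=-9

((0, 0, 1, 0); (0, 0, 3, 3); (0, 0, 0, 1); (2, 2, 0, 0); (0, 2, 0, 0))


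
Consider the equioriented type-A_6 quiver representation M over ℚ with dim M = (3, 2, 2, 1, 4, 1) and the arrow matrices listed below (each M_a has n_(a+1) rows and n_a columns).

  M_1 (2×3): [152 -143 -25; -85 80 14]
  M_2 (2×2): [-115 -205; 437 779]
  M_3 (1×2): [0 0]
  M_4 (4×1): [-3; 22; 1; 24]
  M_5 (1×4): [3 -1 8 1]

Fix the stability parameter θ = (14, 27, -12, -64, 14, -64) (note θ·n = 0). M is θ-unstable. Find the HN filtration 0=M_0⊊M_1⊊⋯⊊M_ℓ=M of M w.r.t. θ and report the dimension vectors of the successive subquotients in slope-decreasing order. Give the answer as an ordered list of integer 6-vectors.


Via rank(M_{q-1}∘⋯∘M_p): M ≅ I[1,1], I[1,2], I[1,3], I[3,3], I[4,6], I[5,5]^3.
μ_θ-semistable layers: μ^(1)=27; μ^(2)=14; μ^(3)=29/3; μ^(4)=-12; μ^(5)=-25; μ^(6)=-64

((0, 1, 0, 0, 0, 0); (2, 0, 0, 0, 3, 0); (1, 1, 1, 0, 0, 0); (0, 0, 1, 0, 0, 0); (0, 0, 0, 0, 1, 1); (0, 0, 0, 1, 0, 0))


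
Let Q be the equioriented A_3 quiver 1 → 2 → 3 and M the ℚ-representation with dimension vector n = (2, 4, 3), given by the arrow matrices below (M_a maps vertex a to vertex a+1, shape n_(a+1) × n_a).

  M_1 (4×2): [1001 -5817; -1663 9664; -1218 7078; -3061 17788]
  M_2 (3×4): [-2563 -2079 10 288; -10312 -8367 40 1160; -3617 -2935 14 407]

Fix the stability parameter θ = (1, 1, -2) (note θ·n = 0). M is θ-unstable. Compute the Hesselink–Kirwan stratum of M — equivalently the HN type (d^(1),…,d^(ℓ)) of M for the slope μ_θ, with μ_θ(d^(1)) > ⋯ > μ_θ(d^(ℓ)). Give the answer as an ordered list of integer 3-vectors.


Barcode: M ≅ I[1,3]^2, I[2,2], I[2,3]. HN layers by μ_θ (3 steps, strictly decreasing):
  μ^(1)=1; μ^(2)=0; μ^(3)=-1/2

((0, 1, 0); (2, 2, 2); (0, 1, 1))


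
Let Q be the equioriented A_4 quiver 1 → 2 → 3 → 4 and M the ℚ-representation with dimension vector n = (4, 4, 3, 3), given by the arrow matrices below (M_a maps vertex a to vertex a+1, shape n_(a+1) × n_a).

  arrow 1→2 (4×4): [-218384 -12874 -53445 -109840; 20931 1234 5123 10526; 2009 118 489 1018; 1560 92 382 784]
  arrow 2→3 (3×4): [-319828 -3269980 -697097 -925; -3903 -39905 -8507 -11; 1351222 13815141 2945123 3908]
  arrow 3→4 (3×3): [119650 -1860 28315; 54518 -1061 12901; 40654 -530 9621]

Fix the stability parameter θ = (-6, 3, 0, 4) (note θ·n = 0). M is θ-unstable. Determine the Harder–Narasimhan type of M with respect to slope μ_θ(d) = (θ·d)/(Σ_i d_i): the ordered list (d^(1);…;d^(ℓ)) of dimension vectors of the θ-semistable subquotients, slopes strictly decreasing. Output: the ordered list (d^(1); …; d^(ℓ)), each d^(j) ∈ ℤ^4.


Barcode: M ≅ I[1,1]^2, I[1,3], I[1,4], I[2,2], I[2,4], I[4,4]. HN layers by μ_θ (4 steps, strictly decreasing):
  μ^(1)=4; μ^(2)=3; μ^(3)=3/2; μ^(4)=-6

((0, 0, 0, 3); (0, 1, 0, 0); (0, 3, 3, 0); (4, 0, 0, 0))


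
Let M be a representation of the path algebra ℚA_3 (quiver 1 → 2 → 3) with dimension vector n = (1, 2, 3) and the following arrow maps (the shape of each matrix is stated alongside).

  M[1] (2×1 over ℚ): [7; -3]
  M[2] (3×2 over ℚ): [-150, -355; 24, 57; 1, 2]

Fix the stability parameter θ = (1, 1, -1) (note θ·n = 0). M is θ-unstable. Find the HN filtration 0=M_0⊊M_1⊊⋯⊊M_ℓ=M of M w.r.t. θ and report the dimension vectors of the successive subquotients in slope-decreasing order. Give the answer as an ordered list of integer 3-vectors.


Barcode: M ≅ I[1,3], I[2,3], I[3,3]. HN layers by μ_θ (3 steps, strictly decreasing):
  μ^(1)=1/3; μ^(2)=0; μ^(3)=-1

((1, 1, 1); (0, 1, 1); (0, 0, 1))


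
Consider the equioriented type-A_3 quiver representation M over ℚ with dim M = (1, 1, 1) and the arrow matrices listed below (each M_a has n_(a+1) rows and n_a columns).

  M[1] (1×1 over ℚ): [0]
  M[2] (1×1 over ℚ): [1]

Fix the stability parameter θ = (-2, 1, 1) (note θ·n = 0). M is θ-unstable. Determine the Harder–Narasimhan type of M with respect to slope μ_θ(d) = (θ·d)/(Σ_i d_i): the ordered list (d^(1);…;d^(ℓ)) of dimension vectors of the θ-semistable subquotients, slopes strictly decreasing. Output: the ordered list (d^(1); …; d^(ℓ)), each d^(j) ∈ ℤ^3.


Barcode: M ≅ I[1,1], I[2,3]. HN layers by μ_θ (2 steps, strictly decreasing):
  μ^(1)=1; μ^(2)=-2

((0, 1, 1); (1, 0, 0))


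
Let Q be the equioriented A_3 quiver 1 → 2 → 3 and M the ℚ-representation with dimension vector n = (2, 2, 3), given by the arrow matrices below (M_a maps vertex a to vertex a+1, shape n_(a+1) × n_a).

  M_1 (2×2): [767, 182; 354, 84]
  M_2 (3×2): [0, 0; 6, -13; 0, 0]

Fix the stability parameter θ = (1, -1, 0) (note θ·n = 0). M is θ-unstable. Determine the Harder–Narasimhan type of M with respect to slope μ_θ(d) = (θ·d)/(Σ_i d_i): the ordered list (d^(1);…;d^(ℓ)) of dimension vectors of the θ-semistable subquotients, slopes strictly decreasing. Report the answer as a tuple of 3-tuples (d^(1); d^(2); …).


Barcode: M ≅ I[1,1], I[1,2], I[2,3], I[3,3]^2. HN layers by μ_θ (3 steps, strictly decreasing):
  μ^(1)=1; μ^(2)=0; μ^(3)=-1

((1, 0, 0); (1, 1, 3); (0, 1, 0))


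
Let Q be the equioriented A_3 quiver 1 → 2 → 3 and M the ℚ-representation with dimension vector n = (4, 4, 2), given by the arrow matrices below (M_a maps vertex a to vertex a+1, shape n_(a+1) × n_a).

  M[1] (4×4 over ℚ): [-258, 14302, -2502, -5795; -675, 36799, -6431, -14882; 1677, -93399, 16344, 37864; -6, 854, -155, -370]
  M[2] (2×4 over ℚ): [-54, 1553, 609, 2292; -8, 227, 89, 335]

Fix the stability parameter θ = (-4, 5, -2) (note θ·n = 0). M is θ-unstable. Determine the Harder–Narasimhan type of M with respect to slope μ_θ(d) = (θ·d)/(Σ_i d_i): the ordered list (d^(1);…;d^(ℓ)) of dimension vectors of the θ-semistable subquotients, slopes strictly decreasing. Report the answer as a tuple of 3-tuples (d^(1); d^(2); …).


Interval decomposition of M: I[1,2]^2, I[1,3]^2.
HN type (ℓ=3): μ^(1)=5; μ^(2)=3/2; μ^(3)=-4

((0, 2, 0); (0, 2, 2); (4, 0, 0))
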